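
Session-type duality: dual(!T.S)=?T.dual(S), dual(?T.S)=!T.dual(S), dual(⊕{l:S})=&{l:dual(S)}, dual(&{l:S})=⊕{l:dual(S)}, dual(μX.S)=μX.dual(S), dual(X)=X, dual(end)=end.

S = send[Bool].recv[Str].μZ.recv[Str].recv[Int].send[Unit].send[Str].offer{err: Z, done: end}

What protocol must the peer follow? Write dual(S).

recv[Bool].send[Str].μZ.send[Str].send[Int].recv[Unit].recv[Str].select{err: Z, done: end}

send[Bool] → recv[Bool]
  recv[Str] → send[Str]
    μZ → μZ  (binder kept)
      recv[Str] → send[Str]
        recv[Int] → send[Int]
          send[Unit] → recv[Unit]
            send[Str] → recv[Str]
              offer{err,done} → select{err,done}  (&→⊕)
                • err:
                  dual(Z) = Z
                • done:
                  dual(end) = end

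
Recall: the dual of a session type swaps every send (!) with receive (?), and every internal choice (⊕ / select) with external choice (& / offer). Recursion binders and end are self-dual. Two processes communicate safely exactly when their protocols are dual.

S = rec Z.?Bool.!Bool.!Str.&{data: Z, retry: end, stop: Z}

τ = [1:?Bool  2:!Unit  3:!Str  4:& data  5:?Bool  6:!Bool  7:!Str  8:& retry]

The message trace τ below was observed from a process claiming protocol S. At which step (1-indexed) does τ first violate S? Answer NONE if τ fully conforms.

2

[1] ?Bool  ok  now at !Bool.!Str.&{data: rec Z.…, retry: end, stop: rec Z.…}
[2] got !Unit, protocol expects !Bool  ✗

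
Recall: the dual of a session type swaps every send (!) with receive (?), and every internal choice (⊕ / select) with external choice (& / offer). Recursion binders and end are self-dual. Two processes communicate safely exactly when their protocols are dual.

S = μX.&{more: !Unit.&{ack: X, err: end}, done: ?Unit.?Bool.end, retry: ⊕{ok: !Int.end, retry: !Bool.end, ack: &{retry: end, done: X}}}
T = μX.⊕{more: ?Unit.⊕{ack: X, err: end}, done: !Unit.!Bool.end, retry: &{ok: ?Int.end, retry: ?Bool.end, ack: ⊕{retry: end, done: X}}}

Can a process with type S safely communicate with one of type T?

μX | μX  ✓ (μ self-dual)
  &{more,done,retry} | ⊕{more,done,retry}  ✓ same labels
    • more:
      !Unit | ?Unit  ✓
        &{ack,err} | ⊕{ack,err}  ✓ same labels
          • ack:
            X | X  ✓
          • err:
            end | end  ✓
    • done:
      ?Unit | !Unit  ✓
        ?Bool | !Bool  ✓
          end | end  ✓
    • retry:
      ⊕{ok,retry,ack} | &{ok,retry,ack}  ✓ same labels
        • ok:
          !Int | ?Int  ✓
            end | end  ✓
        • retry:
          !Bool | ?Bool  ✓
            end | end  ✓
        • ack:
          &{retry,done} | ⊕{retry,done}  ✓ same labels
            • retry:
              end | end  ✓
            • done:
              X | X  ✓

YES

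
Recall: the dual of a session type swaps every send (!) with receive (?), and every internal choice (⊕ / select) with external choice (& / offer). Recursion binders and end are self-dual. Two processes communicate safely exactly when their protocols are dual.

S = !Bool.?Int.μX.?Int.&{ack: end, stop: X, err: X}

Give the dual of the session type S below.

?Bool.!Int.μX.!Int.⊕{ack: end, stop: X, err: X}

!Bool = ?Bool
  ?Int = !Int
    μX = μX  (binder kept)
      ?Int = !Int
        &{ack,stop,err} = ⊕{ack,stop,err}  (&→⊕)
          [ack]
            dual(end) = end
          [stop]
            dual(X) = X
          [err]
            dual(X) = X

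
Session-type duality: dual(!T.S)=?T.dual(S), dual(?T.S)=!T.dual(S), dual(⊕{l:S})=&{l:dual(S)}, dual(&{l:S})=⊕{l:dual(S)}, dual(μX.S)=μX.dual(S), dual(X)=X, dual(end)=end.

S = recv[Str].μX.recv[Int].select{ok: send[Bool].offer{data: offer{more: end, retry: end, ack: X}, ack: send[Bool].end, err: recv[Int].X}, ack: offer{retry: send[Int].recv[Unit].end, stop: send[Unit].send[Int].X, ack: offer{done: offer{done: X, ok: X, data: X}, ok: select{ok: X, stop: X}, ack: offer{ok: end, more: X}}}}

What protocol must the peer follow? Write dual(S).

send[Str].μX.send[Int].offer{ok: recv[Bool].select{data: select{more: end, retry: end, ack: X}, ack: recv[Bool].end, err: send[Int].X}, ack: select{retry: recv[Int].send[Unit].end, stop: recv[Unit].recv[Int].X, ack: select{done: select{done: X, ok: X, data: X}, ok: offer{ok: X, stop: X}, ack: select{ok: end, more: X}}}}

recv[Str] → send[Str]
  μX → μX  (μ self-dual)
    recv[Int] → send[Int]
      select{ok,ack} → offer{ok,ack}  (internal→external)
        [ok]
          send[Bool] → recv[Bool]
            offer{data,ack,err} → select{data,ack,err}  (external→internal)
              [data]
                offer{more,retry,ack} → select{more,retry,ack}  (external→internal)
                  [more]
                    end ↦ end
                  [retry]
                    end ↦ end
                  [ack]
                    X ↦ X
              [ack]
                send[Bool] → recv[Bool]
                  end ↦ end
              [err]
                recv[Int] → send[Int]
                  X ↦ X
        [ack]
          offer{retry,stop,ack} → select{retry,stop,ack}  (external→internal)
            [retry]
              send[Int] → recv[Int]
                recv[Unit] → send[Unit]
                  end ↦ end
            [stop]
              send[Unit] → recv[Unit]
                send[Int] → recv[Int]
                  X ↦ X
            [ack]
              offer{done,ok,ack} → select{done,ok,ack}  (external→internal)
                [done]
                  offer{done,ok,data} → select{done,ok,data}  (external→internal)
                    [done]
                      X ↦ X
                    [ok]
                      X ↦ X
                    [data]
                      X ↦ X
                [ok]
                  select{ok,stop} → offer{ok,stop}  (internal→external)
                    [ok]
                      X ↦ X
                    [stop]
                      X ↦ X
                [ack]
                  offer{ok,more} → select{ok,more}  (external→internal)
                    [ok]
                      end ↦ end
                    [more]
                      X ↦ X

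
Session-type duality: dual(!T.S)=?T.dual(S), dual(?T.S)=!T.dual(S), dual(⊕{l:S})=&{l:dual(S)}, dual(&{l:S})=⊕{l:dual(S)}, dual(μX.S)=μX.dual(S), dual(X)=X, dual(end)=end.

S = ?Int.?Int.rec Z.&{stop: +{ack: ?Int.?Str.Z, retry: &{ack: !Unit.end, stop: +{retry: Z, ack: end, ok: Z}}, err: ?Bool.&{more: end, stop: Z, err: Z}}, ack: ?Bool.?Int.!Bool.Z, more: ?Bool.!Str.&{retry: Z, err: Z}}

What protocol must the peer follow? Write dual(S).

!Int.!Int.rec Z.+{stop: &{ack: !Int.!Str.Z, retry: +{ack: ?Unit.end, stop: &{retry: Z, ack: end, ok: Z}}, err: !Bool.+{more: end, stop: Z, err: Z}}, ack: !Bool.!Int.?Bool.Z, more: !Bool.?Str.+{retry: Z, err: Z}}

?Int → !Int
  ?Int → !Int
    rec Z → rec Z  (rec unchanged)
      &{stop,ack,more} → +{stop,ack,more}  (&→⊕)
        case stop:
          +{ack,retry,err} → &{ack,retry,err}  (⊕→&)
            case ack:
              ?Int → !Int
                ?Str → !Str
                  dual(Z) = Z
            case retry:
              &{ack,stop} → +{ack,stop}  (&→⊕)
                case ack:
                  !Unit → ?Unit
                    dual(end) = end
                case stop:
                  +{retry,ack,ok} → &{retry,ack,ok}  (⊕→&)
                    case retry:
                      dual(Z) = Z
                    case ack:
                      dual(end) = end
                    case ok:
                      dual(Z) = Z
            case err:
              ?Bool → !Bool
                &{more,stop,err} → +{more,stop,err}  (&→⊕)
                  case more:
                    dual(end) = end
                  case stop:
                    dual(Z) = Z
                  case err:
                    dual(Z) = Z
        case ack:
          ?Bool → !Bool
            ?Int → !Int
              !Bool → ?Bool
                dual(Z) = Z
        case more:
          ?Bool → !Bool
            !Str → ?Str
              &{retry,err} → +{retry,err}  (&→⊕)
                case retry:
                  dual(Z) = Z
                case err:
                  dual(Z) = Z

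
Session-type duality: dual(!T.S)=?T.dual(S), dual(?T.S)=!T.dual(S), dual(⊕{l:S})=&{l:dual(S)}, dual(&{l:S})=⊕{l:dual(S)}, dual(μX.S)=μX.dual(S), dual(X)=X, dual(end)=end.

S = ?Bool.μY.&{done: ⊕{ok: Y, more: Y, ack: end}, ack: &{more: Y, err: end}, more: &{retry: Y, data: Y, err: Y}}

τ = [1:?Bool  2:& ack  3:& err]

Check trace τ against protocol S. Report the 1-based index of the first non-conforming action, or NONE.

NONE

step 1: ?Bool  ✓  residual = μY.…
step 2: & ack  ✓  residual = &{more: μY.…, err: end}
step 3: & err  ✓  residual = end
τ conforms to S (length 3)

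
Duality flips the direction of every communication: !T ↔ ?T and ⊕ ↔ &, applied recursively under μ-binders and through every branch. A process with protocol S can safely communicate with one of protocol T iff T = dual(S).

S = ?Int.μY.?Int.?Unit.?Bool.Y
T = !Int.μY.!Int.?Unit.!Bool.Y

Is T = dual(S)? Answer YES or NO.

NO

?Int ‖ !Int  match
  μY ‖ μY  match (rec unchanged)
    ?Int ‖ !Int  match
      ?Unit ‖ ?Unit  ✗ same direction on both sides — not dual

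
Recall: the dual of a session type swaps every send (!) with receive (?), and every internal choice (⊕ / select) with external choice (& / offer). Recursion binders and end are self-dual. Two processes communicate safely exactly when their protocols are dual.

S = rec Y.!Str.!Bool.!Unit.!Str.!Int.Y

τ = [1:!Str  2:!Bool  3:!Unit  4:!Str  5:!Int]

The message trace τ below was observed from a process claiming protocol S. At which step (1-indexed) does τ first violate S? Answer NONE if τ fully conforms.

step 1: !Str  ✓  cont: !Bool.!Unit.!Str.!Int.rec Y.…
step 2: !Bool  ✓  cont: !Unit.!Str.!Int.rec Y.…
step 3: !Unit  ✓  cont: !Str.!Int.rec Y.…
step 4: !Str  ✓  cont: !Int.rec Y.…
step 5: !Int  ✓  cont: rec Y.…
trace exhausted — no violation

NONE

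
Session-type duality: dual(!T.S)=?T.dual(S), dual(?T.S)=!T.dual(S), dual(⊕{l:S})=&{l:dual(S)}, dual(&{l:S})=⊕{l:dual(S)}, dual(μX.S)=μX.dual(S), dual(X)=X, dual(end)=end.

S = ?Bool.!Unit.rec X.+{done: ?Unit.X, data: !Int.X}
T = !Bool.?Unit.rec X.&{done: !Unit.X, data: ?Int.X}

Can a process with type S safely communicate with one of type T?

YES

?Bool | !Bool  ok
  !Unit | ?Unit  ok
    rec X | rec X  ok (binder kept)
      +{done,data} | &{done,data}  ok same labels
        [done]
          ?Unit | !Unit  ok
            X | X  ok
        [data]
          !Int | ?Int  ok
            X | X  ok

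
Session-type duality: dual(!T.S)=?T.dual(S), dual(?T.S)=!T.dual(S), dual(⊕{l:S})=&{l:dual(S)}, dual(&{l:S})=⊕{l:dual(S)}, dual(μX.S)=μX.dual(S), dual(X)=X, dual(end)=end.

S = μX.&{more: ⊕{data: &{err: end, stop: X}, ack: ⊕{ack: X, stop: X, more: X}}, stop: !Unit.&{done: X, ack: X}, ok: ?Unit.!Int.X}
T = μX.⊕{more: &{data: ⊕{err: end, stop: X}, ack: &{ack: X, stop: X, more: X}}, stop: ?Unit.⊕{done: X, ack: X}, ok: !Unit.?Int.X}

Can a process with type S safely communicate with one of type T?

μX vs μX  ✓ (rec unchanged)
  &{more,stop,ok} vs ⊕{more,stop,ok}  ✓ same labels
    [more]
      ⊕{data,ack} vs &{data,ack}  ✓ same labels
        [data]
          &{err,stop} vs ⊕{err,stop}  ✓ same labels
            [err]
              end vs end  ✓
            [stop]
              X vs X  ✓
        [ack]
          ⊕{ack,stop,more} vs &{ack,stop,more}  ✓ same labels
            [ack]
              X vs X  ✓
            [stop]
              X vs X  ✓
            [more]
              X vs X  ✓
    [stop]
      !Unit vs ?Unit  ✓
        &{done,ack} vs ⊕{done,ack}  ✓ same labels
          [done]
            X vs X  ✓
          [ack]
            X vs X  ✓
    [ok]
      ?Unit vs !Unit  ✓
        !Int vs ?Int  ✓
          X vs X  ✓

YES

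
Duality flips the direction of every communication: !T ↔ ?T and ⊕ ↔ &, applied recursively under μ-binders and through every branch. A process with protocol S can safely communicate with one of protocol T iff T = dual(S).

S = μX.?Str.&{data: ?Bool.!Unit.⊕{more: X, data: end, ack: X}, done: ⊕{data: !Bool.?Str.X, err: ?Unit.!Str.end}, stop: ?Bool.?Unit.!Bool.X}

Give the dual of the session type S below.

μX = μX  (binder kept)
  ?Str = !Str
    &{data,done,stop} = ⊕{data,done,stop}  (&→⊕)
      [data]
        ?Bool = !Bool
          !Unit = ?Unit
            ⊕{more,data,ack} = &{more,data,ack}  (select→offer)
              [more]
                dual(X) = X
              [data]
                dual(end) = end
              [ack]
                dual(X) = X
      [done]
        ⊕{data,err} = &{data,err}  (select→offer)
          [data]
            !Bool = ?Bool
              ?Str = !Str
                dual(X) = X
          [err]
            ?Unit = !Unit
              !Str = ?Str
                dual(end) = end
      [stop]
        ?Bool = !Bool
          ?Unit = !Unit
            !Bool = ?Bool
              dual(X) = X

μX.!Str.⊕{data: !Bool.?Unit.&{more: X, data: end, ack: X}, done: &{data: ?Bool.!Str.X, err: !Unit.?Str.end}, stop: !Bool.!Unit.?Bool.X}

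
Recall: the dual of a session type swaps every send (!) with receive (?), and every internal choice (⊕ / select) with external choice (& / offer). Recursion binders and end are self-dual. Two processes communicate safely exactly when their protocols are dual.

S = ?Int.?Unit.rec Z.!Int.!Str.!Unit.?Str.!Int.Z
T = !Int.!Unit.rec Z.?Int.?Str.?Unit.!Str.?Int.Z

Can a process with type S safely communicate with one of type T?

?Int vs !Int  match
  ?Unit vs !Unit  match
    rec Z vs rec Z  match (μ self-dual)
      !Int vs ?Int  match
        !Str vs ?Str  match
          !Unit vs ?Unit  match
            ?Str vs !Str  match
              !Int vs ?Int  match
                Z vs Z  match

YES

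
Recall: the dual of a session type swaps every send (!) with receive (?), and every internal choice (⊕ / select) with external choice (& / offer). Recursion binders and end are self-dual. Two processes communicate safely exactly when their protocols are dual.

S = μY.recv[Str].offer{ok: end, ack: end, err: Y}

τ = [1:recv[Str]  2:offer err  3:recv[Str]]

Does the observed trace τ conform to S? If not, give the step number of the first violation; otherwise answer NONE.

@1 recv[Str]  ✓  state: offer{ok: end, ack: end, err: μY.…}
@2 offer err  ✓  state: μY.…
@3 recv[Str]  ✓  state: offer{ok: end, ack: end, err: μY.…}
all 3 steps conform

NONE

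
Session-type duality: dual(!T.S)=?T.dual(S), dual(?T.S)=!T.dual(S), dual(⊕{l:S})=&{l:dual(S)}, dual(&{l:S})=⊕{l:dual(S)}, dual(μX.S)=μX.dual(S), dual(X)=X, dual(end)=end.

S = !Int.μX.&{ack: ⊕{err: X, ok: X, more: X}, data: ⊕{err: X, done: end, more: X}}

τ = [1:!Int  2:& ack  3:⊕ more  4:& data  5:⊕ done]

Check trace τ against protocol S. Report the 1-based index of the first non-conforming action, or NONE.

NONE

[1] !Int  ✓  cont: μX.…
[2] & ack  ✓  cont: ⊕{err: μX.…, ok: μX.…, more: μX.…}
[3] ⊕ more  ✓  cont: μX.…
[4] & data  ✓  cont: ⊕{err: μX.…, done: end, more: μX.…}
[5] ⊕ done  ✓  cont: end
τ conforms to S (length 5)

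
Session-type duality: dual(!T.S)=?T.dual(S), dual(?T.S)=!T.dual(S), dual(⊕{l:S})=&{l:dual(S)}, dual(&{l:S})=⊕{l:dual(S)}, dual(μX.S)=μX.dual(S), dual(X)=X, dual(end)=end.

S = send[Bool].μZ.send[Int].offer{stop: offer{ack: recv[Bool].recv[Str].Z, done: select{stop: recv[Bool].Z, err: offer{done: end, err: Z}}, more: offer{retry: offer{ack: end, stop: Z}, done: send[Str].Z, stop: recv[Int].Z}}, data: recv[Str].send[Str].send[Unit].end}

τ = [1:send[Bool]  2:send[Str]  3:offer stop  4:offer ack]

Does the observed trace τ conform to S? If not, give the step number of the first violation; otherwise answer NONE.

step 1: send[Bool]  ok  residual = μZ.…
step 2: got send[Str], protocol expects send[Int]  ✗

2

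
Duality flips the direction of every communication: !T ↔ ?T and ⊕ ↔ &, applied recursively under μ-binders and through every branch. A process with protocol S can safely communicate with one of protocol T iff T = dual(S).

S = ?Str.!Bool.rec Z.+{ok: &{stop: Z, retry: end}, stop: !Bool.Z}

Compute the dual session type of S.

!Str.?Bool.rec Z.&{ok: +{stop: Z, retry: end}, stop: ?Bool.Z}

?Str = !Str
  !Bool = ?Bool
    rec Z = rec Z  (μ self-dual)
      +{ok,stop} = &{ok,stop}  (select→offer)
        case ok:
          &{stop,retry} = +{stop,retry}  (&→⊕)
            case stop:
              Z self-dual
            case retry:
              end self-dual
        case stop:
          !Bool = ?Bool
            Z self-dual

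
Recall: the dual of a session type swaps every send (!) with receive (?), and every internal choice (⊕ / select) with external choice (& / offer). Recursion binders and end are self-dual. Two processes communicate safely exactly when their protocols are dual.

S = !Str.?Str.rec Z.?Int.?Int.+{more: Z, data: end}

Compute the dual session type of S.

!Str → ?Str
  ?Str → !Str
    rec Z → rec Z  (μ self-dual)
      ?Int → !Int
        ?Int → !Int
          +{more,data} → &{more,data}  (select→offer)
            • more:
              Z self-dual
            • data:
              end self-dual

?Str.!Str.rec Z.!Int.!Int.&{more: Z, data: end}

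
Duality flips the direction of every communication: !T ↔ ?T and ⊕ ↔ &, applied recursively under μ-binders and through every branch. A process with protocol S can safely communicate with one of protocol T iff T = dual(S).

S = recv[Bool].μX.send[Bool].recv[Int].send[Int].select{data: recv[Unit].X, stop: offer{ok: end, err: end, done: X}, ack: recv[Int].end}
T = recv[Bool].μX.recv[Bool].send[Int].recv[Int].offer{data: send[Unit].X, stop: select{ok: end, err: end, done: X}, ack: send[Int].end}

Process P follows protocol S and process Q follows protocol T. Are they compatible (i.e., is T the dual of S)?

recv[Bool] ‖ recv[Bool]  ✗ same direction on both sides — not dual

NO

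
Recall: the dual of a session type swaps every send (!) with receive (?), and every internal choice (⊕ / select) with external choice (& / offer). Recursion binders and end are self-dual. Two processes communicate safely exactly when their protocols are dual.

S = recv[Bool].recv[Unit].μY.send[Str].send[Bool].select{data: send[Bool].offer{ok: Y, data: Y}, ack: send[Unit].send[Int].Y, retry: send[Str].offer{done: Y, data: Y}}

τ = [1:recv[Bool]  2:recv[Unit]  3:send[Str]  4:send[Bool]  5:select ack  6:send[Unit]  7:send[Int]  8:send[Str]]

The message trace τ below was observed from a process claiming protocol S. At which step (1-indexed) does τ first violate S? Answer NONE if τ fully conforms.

NONE

step 1: recv[Bool]  ✓  state: recv[Unit].μY.…
step 2: recv[Unit]  ✓  state: μY.…
step 3: send[Str]  ✓  state: send[Bool].select{data: send[Bool].offer{ok: μY.…, data: μY.…}, ack: send[Unit].send[Int].μY.…, retry: send[Str].offer{done: μY.…, data: μY.…}}
step 4: send[Bool]  ✓  state: select{data: send[Bool].offer{ok: μY.…, data: μY.…}, ack: send[Unit].send[Int].μY.…, retry: send[Str].offer{done: μY.…, data: μY.…}}
step 5: select ack  ✓  state: send[Unit].send[Int].μY.…
step 6: send[Unit]  ✓  state: send[Int].μY.…
step 7: send[Int]  ✓  state: μY.…
step 8: send[Str]  ✓  state: send[Bool].select{data: send[Bool].offer{ok: μY.…, data: μY.…}, ack: send[Unit].send[Int].μY.…, retry: send[Str].offer{done: μY.…, data: μY.…}}
all 8 steps conform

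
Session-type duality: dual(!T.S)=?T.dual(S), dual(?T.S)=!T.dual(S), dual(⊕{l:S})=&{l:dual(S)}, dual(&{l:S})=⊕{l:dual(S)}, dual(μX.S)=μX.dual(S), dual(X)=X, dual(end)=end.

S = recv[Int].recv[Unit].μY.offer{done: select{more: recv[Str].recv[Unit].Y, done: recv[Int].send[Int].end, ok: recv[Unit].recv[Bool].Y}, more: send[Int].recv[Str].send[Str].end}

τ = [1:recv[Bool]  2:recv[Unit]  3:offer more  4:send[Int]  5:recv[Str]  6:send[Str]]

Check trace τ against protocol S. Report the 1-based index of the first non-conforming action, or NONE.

step 1: got recv[Bool], protocol expects recv[Int]  ✗

1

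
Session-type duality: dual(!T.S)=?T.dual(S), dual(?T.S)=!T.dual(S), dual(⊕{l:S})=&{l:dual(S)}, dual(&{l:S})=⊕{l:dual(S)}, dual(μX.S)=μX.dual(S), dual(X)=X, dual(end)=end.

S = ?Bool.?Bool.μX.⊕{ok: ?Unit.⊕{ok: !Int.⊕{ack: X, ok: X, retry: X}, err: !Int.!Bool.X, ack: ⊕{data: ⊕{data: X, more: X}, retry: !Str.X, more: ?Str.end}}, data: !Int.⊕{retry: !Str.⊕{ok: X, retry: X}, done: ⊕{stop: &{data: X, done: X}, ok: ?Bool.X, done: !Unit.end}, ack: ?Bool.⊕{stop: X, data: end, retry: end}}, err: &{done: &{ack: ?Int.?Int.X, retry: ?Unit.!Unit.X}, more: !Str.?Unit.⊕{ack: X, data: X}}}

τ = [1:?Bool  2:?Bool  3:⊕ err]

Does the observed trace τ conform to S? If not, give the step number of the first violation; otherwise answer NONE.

@1 ?Bool  match  state: ?Bool.μX.…
@2 ?Bool  match  state: μX.…
@3 ⊕ err  match  state: &{done: &{ack: ?Int.?Int.μX.…, retry: ?Unit.!Unit.μX.…}, more: !Str.?Unit.⊕{ack: μX.…, data: μX.…}}
τ conforms to S (length 3)

NONE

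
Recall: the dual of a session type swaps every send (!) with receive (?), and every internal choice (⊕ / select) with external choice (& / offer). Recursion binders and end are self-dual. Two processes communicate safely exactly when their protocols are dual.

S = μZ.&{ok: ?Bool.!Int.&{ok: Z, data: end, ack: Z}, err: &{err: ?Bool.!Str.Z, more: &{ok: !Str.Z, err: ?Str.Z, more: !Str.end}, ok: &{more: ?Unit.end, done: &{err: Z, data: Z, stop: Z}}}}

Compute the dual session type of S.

μZ → μZ  (rec unchanged)
  &{ok,err} → ⊕{ok,err}  (external→internal)
    [ok]
      ?Bool → !Bool
        !Int → ?Int
          &{ok,data,ack} → ⊕{ok,data,ack}  (external→internal)
            [ok]
              Z ↦ Z
            [data]
              end ↦ end
            [ack]
              Z ↦ Z
    [err]
      &{err,more,ok} → ⊕{err,more,ok}  (external→internal)
        [err]
          ?Bool → !Bool
            !Str → ?Str
              Z ↦ Z
        [more]
          &{ok,err,more} → ⊕{ok,err,more}  (external→internal)
            [ok]
              !Str → ?Str
                Z ↦ Z
            [err]
              ?Str → !Str
                Z ↦ Z
            [more]
              !Str → ?Str
                end ↦ end
        [ok]
          &{more,done} → ⊕{more,done}  (external→internal)
            [more]
              ?Unit → !Unit
                end ↦ end
            [done]
              &{err,data,stop} → ⊕{err,data,stop}  (external→internal)
                [err]
                  Z ↦ Z
                [data]
                  Z ↦ Z
                [stop]
                  Z ↦ Z

μZ.⊕{ok: !Bool.?Int.⊕{ok: Z, data: end, ack: Z}, err: ⊕{err: !Bool.?Str.Z, more: ⊕{ok: ?Str.Z, err: !Str.Z, more: ?Str.end}, ok: ⊕{more: !Unit.end, done: ⊕{err: Z, data: Z, stop: Z}}}}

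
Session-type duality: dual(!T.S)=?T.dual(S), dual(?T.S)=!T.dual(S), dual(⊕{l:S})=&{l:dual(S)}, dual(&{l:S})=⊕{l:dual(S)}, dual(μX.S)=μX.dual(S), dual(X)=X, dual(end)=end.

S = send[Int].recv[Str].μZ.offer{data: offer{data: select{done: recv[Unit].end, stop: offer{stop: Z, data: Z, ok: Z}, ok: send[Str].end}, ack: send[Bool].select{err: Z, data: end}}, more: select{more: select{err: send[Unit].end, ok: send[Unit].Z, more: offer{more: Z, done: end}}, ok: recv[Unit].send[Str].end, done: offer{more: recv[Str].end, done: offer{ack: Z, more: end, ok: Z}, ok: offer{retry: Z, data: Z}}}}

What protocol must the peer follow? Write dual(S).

send[Int] → recv[Int]
  recv[Str] → send[Str]
    μZ → μZ  (μ self-dual)
      offer{data,more} → select{data,more}  (external→internal)
        case data:
          offer{data,ack} → select{data,ack}  (external→internal)
            case data:
              select{done,stop,ok} → offer{done,stop,ok}  (⊕→&)
                case done:
                  recv[Unit] → send[Unit]
                    end self-dual
                case stop:
                  offer{stop,data,ok} → select{stop,data,ok}  (external→internal)
                    case stop:
                      Z self-dual
                    case data:
                      Z self-dual
                    case ok:
                      Z self-dual
                case ok:
                  send[Str] → recv[Str]
                    end self-dual
            case ack:
              send[Bool] → recv[Bool]
                select{err,data} → offer{err,data}  (⊕→&)
                  case err:
                    Z self-dual
                  case data:
                    end self-dual
        case more:
          select{more,ok,done} → offer{more,ok,done}  (⊕→&)
            case more:
              select{err,ok,more} → offer{err,ok,more}  (⊕→&)
                case err:
                  send[Unit] → recv[Unit]
                    end self-dual
                case ok:
                  send[Unit] → recv[Unit]
                    Z self-dual
                case more:
                  offer{more,done} → select{more,done}  (external→internal)
                    case more:
                      Z self-dual
                    case done:
                      end self-dual
            case ok:
              recv[Unit] → send[Unit]
                send[Str] → recv[Str]
                  end self-dual
            case done:
              offer{more,done,ok} → select{more,done,ok}  (external→internal)
                case more:
                  recv[Str] → send[Str]
                    end self-dual
                case done:
                  offer{ack,more,ok} → select{ack,more,ok}  (external→internal)
                    case ack:
                      Z self-dual
                    case more:
                      end self-dual
                    case ok:
                      Z self-dual
                case ok:
                  offer{retry,data} → select{retry,data}  (external→internal)
                    case retry:
                      Z self-dual
                    case data:
                      Z self-dual

recv[Int].send[Str].μZ.select{data: select{data: offer{done: send[Unit].end, stop: select{stop: Z, data: Z, ok: Z}, ok: recv[Str].end}, ack: recv[Bool].offer{err: Z, data: end}}, more: offer{more: offer{err: recv[Unit].end, ok: recv[Unit].Z, more: select{more: Z, done: end}}, ok: send[Unit].recv[Str].end, done: select{more: send[Str].end, done: select{ack: Z, more: end, ok: Z}, ok: select{retry: Z, data: Z}}}}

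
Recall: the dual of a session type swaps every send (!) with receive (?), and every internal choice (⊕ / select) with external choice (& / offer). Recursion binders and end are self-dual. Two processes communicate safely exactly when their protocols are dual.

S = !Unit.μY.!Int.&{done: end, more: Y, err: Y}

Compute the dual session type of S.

!Unit = ?Unit
  μY = μY  (rec unchanged)
    !Int = ?Int
      &{done,more,err} = ⊕{done,more,err}  (offer→select)
        • done:
          dual(end) = end
        • more:
          dual(Y) = Y
        • err:
          dual(Y) = Y

?Unit.μY.?Int.⊕{done: end, more: Y, err: Y}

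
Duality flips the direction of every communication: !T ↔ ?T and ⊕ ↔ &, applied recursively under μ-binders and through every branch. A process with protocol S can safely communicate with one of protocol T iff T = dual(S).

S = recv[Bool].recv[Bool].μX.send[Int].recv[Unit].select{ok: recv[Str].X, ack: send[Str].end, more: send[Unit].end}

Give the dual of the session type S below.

send[Bool].send[Bool].μX.recv[Int].send[Unit].offer{ok: send[Str].X, ack: recv[Str].end, more: recv[Unit].end}

recv[Bool] → send[Bool]
  recv[Bool] → send[Bool]
    μX → μX  (rec unchanged)
      send[Int] → recv[Int]
        recv[Unit] → send[Unit]
          select{ok,ack,more} → offer{ok,ack,more}  (select→offer)
            [ok]
              recv[Str] → send[Str]
                X ↦ X
            [ack]
              send[Str] → recv[Str]
                end ↦ end
            [more]
              send[Unit] → recv[Unit]
                end ↦ end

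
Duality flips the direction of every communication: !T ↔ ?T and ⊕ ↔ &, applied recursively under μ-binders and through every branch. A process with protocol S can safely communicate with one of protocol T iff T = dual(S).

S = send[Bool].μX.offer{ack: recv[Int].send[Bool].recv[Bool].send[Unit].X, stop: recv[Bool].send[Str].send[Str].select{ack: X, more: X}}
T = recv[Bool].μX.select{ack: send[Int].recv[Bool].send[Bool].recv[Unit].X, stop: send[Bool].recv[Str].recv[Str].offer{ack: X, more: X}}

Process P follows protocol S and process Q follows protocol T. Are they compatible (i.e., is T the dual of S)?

send[Bool] | recv[Bool]  match
  μX | μX  match (binder kept)
    offer{ack,stop} | select{ack,stop}  match same labels
      • ack:
        recv[Int] | send[Int]  match
          send[Bool] | recv[Bool]  match
            recv[Bool] | send[Bool]  match
              send[Unit] | recv[Unit]  match
                X | X  match
      • stop:
        recv[Bool] | send[Bool]  match
          send[Str] | recv[Str]  match
            send[Str] | recv[Str]  match
              select{ack,more} | offer{ack,more}  match same labels
                • ack:
                  X | X  match
                • more:
                  X | X  match

YES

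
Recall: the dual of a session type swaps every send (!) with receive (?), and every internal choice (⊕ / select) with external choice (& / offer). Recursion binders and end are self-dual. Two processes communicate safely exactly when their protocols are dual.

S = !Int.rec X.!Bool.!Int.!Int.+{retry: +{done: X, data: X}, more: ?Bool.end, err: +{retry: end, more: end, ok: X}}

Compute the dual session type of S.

!Int ↦ ?Int
  rec X ↦ rec X  (binder kept)
    !Bool ↦ ?Bool
      !Int ↦ ?Int
        !Int ↦ ?Int
          +{retry,more,err} ↦ &{retry,more,err}  (internal→external)
            case retry:
              +{done,data} ↦ &{done,data}  (internal→external)
                case done:
                  X ↦ X
                case data:
                  X ↦ X
            case more:
              ?Bool ↦ !Bool
                end ↦ end
            case err:
              +{retry,more,ok} ↦ &{retry,more,ok}  (internal→external)
                case retry:
                  end ↦ end
                case more:
                  end ↦ end
                case ok:
                  X ↦ X

?Int.rec X.?Bool.?Int.?Int.&{retry: &{done: X, data: X}, more: !Bool.end, err: &{retry: end, more: end, ok: X}}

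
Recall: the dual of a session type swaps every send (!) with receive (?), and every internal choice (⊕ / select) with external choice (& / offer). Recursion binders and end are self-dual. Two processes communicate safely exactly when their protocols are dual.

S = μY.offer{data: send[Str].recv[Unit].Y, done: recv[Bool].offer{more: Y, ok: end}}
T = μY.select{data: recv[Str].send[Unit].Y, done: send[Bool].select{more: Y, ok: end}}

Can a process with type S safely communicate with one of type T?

μY vs μY  match (rec unchanged)
  offer{data,done} vs select{data,done}  match labels match
    case data:
      send[Str] vs recv[Str]  match
        recv[Unit] vs send[Unit]  match
          Y vs Y  match
    case done:
      recv[Bool] vs send[Bool]  match
        offer{more,ok} vs select{more,ok}  match labels match
          case more:
            Y vs Y  match
          case ok:
            end vs end  match

YES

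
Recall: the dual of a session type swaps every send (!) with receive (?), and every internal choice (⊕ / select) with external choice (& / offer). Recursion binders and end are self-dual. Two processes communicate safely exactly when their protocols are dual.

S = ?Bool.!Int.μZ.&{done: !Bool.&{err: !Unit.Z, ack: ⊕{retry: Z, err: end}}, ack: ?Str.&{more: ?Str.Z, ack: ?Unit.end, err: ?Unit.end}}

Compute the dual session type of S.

?Bool → !Bool
  !Int → ?Int
    μZ → μZ  (μ self-dual)
      &{done,ack} → ⊕{done,ack}  (external→internal)
        case done:
          !Bool → ?Bool
            &{err,ack} → ⊕{err,ack}  (external→internal)
              case err:
                !Unit → ?Unit
                  dual(Z) = Z
              case ack:
                ⊕{retry,err} → &{retry,err}  (internal→external)
                  case retry:
                    dual(Z) = Z
                  case err:
                    dual(end) = end
        case ack:
          ?Str → !Str
            &{more,ack,err} → ⊕{more,ack,err}  (external→internal)
              case more:
                ?Str → !Str
                  dual(Z) = Z
              case ack:
                ?Unit → !Unit
                  dual(end) = end
              case err:
                ?Unit → !Unit
                  dual(end) = end

!Bool.?Int.μZ.⊕{done: ?Bool.⊕{err: ?Unit.Z, ack: &{retry: Z, err: end}}, ack: !Str.⊕{more: !Str.Z, ack: !Unit.end, err: !Unit.end}}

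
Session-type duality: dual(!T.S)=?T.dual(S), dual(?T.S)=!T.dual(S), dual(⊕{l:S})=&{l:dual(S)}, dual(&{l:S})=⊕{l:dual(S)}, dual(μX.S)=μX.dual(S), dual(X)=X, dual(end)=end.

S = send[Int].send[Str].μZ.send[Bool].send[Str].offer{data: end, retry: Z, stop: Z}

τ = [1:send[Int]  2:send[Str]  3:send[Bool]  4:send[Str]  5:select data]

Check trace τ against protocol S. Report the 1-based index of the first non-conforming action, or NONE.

@1 send[Int]  ✓  residual = send[Str].μZ.…
@2 send[Str]  ✓  residual = μZ.…
@3 send[Bool]  ✓  residual = send[Str].offer{data: end, retry: μZ.…, stop: μZ.…}
@4 send[Str]  ✓  residual = offer{data: end, retry: μZ.…, stop: μZ.…}
@5 got select data, protocol expects offer data or offer retry or offer stop  ✗

5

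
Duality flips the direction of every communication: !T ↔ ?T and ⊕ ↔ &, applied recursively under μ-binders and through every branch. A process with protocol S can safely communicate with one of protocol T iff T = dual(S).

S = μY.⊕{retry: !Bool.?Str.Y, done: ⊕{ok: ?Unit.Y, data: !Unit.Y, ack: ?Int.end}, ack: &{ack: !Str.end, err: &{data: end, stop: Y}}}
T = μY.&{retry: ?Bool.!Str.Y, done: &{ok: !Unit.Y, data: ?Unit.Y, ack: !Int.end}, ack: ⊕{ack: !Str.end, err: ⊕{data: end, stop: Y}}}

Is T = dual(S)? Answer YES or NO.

NO

μY | μY  ok (rec unchanged)
  ⊕{retry,done,ack} | &{retry,done,ack}  ok labels match
    • retry:
      !Bool | ?Bool  ok
        ?Str | !Str  ok
          Y | Y  ok
    • done:
      ⊕{ok,data,ack} | &{ok,data,ack}  ok labels match
        • ok:
          ?Unit | !Unit  ok
            Y | Y  ok
        • data:
          !Unit | ?Unit  ok
            Y | Y  ok
        • ack:
          ?Int | !Int  ok
            end | end  ok
    • ack:
      &{ack,err} | ⊕{ack,err}  ok labels match
        • ack:
          !Str | !Str  ✗ same direction on both sides — not dual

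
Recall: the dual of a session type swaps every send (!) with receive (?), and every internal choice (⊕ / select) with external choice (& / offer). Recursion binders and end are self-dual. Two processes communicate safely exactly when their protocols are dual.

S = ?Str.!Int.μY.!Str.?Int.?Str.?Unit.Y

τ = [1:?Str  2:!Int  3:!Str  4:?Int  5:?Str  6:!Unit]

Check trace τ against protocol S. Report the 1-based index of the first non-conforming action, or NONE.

6

step 1: ?Str  ok  state: !Int.μY.…
step 2: !Int  ok  state: μY.…
step 3: !Str  ok  state: ?Int.?Str.?Unit.μY.…
step 4: ?Int  ok  state: ?Str.?Unit.μY.…
step 5: ?Str  ok  state: ?Unit.μY.…
step 6: got !Unit, protocol expects ?Unit  ✗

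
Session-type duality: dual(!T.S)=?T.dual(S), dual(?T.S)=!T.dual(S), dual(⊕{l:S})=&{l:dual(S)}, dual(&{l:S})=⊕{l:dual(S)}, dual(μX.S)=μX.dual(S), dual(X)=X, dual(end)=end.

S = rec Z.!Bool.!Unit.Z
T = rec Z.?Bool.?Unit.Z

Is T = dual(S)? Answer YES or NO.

rec Z ‖ rec Z  ok (rec unchanged)
  !Bool ‖ ?Bool  ok
    !Unit ‖ ?Unit  ok
      Z ‖ Z  ok

YES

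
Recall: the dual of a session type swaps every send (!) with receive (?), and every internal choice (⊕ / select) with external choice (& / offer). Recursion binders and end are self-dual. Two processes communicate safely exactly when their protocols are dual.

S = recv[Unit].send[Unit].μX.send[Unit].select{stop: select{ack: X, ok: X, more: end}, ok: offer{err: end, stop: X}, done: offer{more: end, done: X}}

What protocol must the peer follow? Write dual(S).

send[Unit].recv[Unit].μX.recv[Unit].offer{stop: offer{ack: X, ok: X, more: end}, ok: select{err: end, stop: X}, done: select{more: end, done: X}}

recv[Unit] → send[Unit]
  send[Unit] → recv[Unit]
    μX → μX  (μ self-dual)
      send[Unit] → recv[Unit]
        select{stop,ok,done} → offer{stop,ok,done}  (select→offer)
          case stop:
            select{ack,ok,more} → offer{ack,ok,more}  (select→offer)
              case ack:
                X self-dual
              case ok:
                X self-dual
              case more:
                end self-dual
          case ok:
            offer{err,stop} → select{err,stop}  (offer→select)
              case err:
                end self-dual
              case stop:
                X self-dual
          case done:
            offer{more,done} → select{more,done}  (offer→select)
              case more:
                end self-dual
              case done:
                X self-dual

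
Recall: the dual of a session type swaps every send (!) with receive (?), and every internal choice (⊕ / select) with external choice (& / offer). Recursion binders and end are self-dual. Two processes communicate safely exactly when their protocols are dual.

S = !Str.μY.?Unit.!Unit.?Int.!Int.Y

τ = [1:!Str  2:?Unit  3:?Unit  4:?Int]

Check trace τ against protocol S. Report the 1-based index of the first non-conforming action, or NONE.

3

[1] !Str  ✓  state: μY.…
[2] ?Unit  ✓  state: !Unit.?Int.!Int.μY.…
[3] got ?Unit, protocol expects !Unit  ✗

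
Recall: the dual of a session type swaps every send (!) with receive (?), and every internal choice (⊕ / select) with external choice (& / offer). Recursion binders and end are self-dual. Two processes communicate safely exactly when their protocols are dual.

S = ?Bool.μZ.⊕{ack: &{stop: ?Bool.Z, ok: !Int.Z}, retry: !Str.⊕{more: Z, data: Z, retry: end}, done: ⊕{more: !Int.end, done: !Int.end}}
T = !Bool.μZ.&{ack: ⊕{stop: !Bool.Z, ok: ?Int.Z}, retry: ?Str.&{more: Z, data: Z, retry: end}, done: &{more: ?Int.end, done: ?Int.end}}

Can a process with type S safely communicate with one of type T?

?Bool ‖ !Bool  ✓
  μZ ‖ μZ  ✓ (rec unchanged)
    ⊕{ack,retry,done} ‖ &{ack,retry,done}  ✓ label sets agree
      case ack:
        &{stop,ok} ‖ ⊕{stop,ok}  ✓ label sets agree
          case stop:
            ?Bool ‖ !Bool  ✓
              Z ‖ Z  ✓
          case ok:
            !Int ‖ ?Int  ✓
              Z ‖ Z  ✓
      case retry:
        !Str ‖ ?Str  ✓
          ⊕{more,data,retry} ‖ &{more,data,retry}  ✓ label sets agree
            case more:
              Z ‖ Z  ✓
            case data:
              Z ‖ Z  ✓
            case retry:
              end ‖ end  ✓
      case done:
        ⊕{more,done} ‖ &{more,done}  ✓ label sets agree
          case more:
            !Int ‖ ?Int  ✓
              end ‖ end  ✓
          case done:
            !Int ‖ ?Int  ✓
              end ‖ end  ✓

YES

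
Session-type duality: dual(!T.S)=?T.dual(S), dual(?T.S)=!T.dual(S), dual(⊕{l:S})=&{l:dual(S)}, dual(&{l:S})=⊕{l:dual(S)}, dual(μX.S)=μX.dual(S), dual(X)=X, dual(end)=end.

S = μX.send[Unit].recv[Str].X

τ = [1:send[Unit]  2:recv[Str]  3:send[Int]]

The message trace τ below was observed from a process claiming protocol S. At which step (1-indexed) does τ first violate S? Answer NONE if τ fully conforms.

3

[1] send[Unit]  ok  cont: recv[Str].μX.…
[2] recv[Str]  ok  cont: μX.…
[3] got send[Int], protocol expects send[Unit]  ✗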